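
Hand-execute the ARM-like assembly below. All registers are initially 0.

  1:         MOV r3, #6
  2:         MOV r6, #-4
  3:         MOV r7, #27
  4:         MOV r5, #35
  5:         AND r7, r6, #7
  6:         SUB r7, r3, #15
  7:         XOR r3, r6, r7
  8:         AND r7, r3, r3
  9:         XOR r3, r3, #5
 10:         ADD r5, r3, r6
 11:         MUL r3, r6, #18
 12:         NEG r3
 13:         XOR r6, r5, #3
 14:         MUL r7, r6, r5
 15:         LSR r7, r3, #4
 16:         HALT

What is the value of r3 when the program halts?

MOV r3, #6 → r3=6
MOV r6, #-4 → r6=-4
MOV r7, #27 → r7=27
MOV r5, #35 → r5=35
AND r7, r6, #7 → r7=(-4)&7=4
SUB r7, r3, #15 → r7=6-15=-9
XOR r3, r6, r7 → r3=(-4)^(-9)=11
AND r7, r3, r3 → r7=11&11=11
XOR r3, r3, #5 → r3=11^5=14
ADD r5, r3, r6 → r5=14+(-4)=10
MUL r3, r6, #18 → r3=(-4)*18=-72
NEG r3 → r3=-(-72)=72
XOR r6, r5, #3 → r6=10^3=9
MUL r7, r6, r5 → r7=9*10=90
LSR r7, r3, #4 → r7=72>>4=4
halt.

72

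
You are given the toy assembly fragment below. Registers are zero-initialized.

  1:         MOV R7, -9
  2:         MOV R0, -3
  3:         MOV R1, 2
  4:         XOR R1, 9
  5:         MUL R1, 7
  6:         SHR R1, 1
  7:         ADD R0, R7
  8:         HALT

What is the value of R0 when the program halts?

R7=-9
R0=-3
R1=2
R1=2^9=11
R1=11*7=77
R1=77>>1=38
R0=(-3)+(-9)=-12
halt.

-12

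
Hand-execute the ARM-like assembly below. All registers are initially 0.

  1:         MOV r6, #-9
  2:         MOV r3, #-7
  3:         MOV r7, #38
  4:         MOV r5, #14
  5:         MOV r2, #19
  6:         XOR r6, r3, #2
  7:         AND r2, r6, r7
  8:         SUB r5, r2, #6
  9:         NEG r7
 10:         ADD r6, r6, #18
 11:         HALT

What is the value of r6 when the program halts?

13

MOV r6, #-9 → r6=-9
MOV r3, #-7 → r3=-7
MOV r7, #38 → r7=38
MOV r5, #14 → r5=14
MOV r2, #19 → r2=19
XOR r6, r3, #2 → r6=(-7)^2=-5
AND r2, r6, r7 → r2=(-5)&38=34
SUB r5, r2, #6 → r5=34-6=28
NEG r7 → r7=-(38)=-38
ADD r6, r6, #18 → r6=(-5)+18=13
halt.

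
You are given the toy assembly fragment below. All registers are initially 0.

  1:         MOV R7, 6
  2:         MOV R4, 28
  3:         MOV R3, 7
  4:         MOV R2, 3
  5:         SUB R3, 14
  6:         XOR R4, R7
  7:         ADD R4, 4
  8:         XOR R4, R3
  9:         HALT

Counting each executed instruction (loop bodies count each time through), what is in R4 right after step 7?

after MOV R7, 6: R7=6
after MOV R4, 28: R4=28
after MOV R3, 7: R3=7
after MOV R2, 3: R2=3
after SUB R3, 14: R3=7-14=-7
after XOR R4, R7: R4=28^6=26
after ADD R4, 4: R4=26+4=30
After step 7: R4 = 30.

30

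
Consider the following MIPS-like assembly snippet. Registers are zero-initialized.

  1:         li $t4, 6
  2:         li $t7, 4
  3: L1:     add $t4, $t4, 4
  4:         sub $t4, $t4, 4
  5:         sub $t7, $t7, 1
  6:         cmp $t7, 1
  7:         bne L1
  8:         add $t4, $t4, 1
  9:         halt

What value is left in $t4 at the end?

7

after li $t4, 6: $t4=6
after li $t7, 4: $t7=4
after add $t4, $t4, 4: $t4=6+4=10
after sub $t4, $t4, 4: $t4=10-4=6
after sub $t7, $t7, 1: $t7=4-1=3
cmp $t7, 1  (cmp 3,1)
bne L1: taken
after add $t4, $t4, 4: $t4=6+4=10
after sub $t4, $t4, 4: $t4=10-4=6
after sub $t7, $t7, 1: $t7=3-1=2
cmp $t7, 1  (cmp 2,1)
bne L1: taken
after add $t4, $t4, 4: $t4=6+4=10
after sub $t4, $t4, 4: $t4=10-4=6
after sub $t7, $t7, 1: $t7=2-1=1
cmp $t7, 1  (cmp 1,1)
bne L1: not taken
after add $t4, $t4, 1: $t4=6+1=7
halt.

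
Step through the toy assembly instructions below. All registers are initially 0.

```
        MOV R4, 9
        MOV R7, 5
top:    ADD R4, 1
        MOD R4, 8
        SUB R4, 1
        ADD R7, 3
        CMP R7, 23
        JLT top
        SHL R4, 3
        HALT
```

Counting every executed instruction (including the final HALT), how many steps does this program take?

40

MOV R4, 9 → R4=9
MOV R7, 5 → R7=5
ADD R4, 1 → R4=9+1=10
MOD R4, 8 → R4=10%8=2
SUB R4, 1 → R4=2-1=1
ADD R7, 3 → R7=5+3=8
CMP R7, 23  (cmp 8,23)
JLT top: taken
ADD R4, 1 → R4=1+1=2
MOD R4, 8 → R4=2%8=2
SUB R4, 1 → R4=2-1=1
ADD R7, 3 → R7=8+3=11
CMP R7, 23  (cmp 11,23)
JLT top: taken
ADD R4, 1 → R4=1+1=2
MOD R4, 8 → R4=2%8=2
SUB R4, 1 → R4=2-1=1
ADD R7, 3 → R7=11+3=14
CMP R7, 23  (cmp 14,23)
JLT top: taken
ADD R4, 1 → R4=1+1=2
MOD R4, 8 → R4=2%8=2
SUB R4, 1 → R4=2-1=1
ADD R7, 3 → R7=14+3=17
CMP R7, 23  (cmp 17,23)
JLT top: taken
ADD R4, 1 → R4=1+1=2
MOD R4, 8 → R4=2%8=2
SUB R4, 1 → R4=2-1=1
ADD R7, 3 → R7=17+3=20
CMP R7, 23  (cmp 20,23)
JLT top: taken
ADD R4, 1 → R4=1+1=2
MOD R4, 8 → R4=2%8=2
SUB R4, 1 → R4=2-1=1
ADD R7, 3 → R7=20+3=23
CMP R7, 23  (cmp 23,23)
JLT top: not taken
SHL R4, 3 → R4=1<<3=8
halt.
Total executed instructions: 40.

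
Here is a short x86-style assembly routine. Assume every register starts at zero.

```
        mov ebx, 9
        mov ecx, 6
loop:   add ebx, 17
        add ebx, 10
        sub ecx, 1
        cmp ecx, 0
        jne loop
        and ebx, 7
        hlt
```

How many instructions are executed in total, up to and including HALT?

34

after mov ebx, 9: ebx=9
after mov ecx, 6: ecx=6
after add ebx, 17: ebx=9+17=26
after add ebx, 10: ebx=26+10=36
after sub ecx, 1: ecx=6-1=5
cmp ecx, 0  (cmp 5,0)
jne loop: taken
after add ebx, 17: ebx=36+17=53
after add ebx, 10: ebx=53+10=63
after sub ecx, 1: ecx=5-1=4
cmp ecx, 0  (cmp 4,0)
jne loop: taken
after add ebx, 17: ebx=63+17=80
after add ebx, 10: ebx=80+10=90
after sub ecx, 1: ecx=4-1=3
cmp ecx, 0  (cmp 3,0)
jne loop: taken
after add ebx, 17: ebx=90+17=107
after add ebx, 10: ebx=107+10=117
after sub ecx, 1: ecx=3-1=2
cmp ecx, 0  (cmp 2,0)
jne loop: taken
after add ebx, 17: ebx=117+17=134
after add ebx, 10: ebx=134+10=144
after sub ecx, 1: ecx=2-1=1
cmp ecx, 0  (cmp 1,0)
jne loop: taken
after add ebx, 17: ebx=144+17=161
after add ebx, 10: ebx=161+10=171
after sub ecx, 1: ecx=1-1=0
cmp ecx, 0  (cmp 0,0)
jne loop: not taken
after and ebx, 7: ebx=171&7=3
halt.
Total executed instructions: 34.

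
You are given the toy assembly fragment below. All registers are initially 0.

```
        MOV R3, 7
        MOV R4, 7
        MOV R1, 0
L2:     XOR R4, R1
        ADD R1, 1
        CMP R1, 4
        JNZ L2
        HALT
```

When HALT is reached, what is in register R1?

R3=7
R4=7
R1=0
R4=7^0=7
R1=0+1=1
CMP R1, 4  (cmp 1,4)
JNZ L2: taken
R4=7^1=6
R1=1+1=2
CMP R1, 4  (cmp 2,4)
JNZ L2: taken
R4=6^2=4
R1=2+1=3
CMP R1, 4  (cmp 3,4)
JNZ L2: taken
R4=4^3=7
R1=3+1=4
CMP R1, 4  (cmp 4,4)
JNZ L2: not taken
halt.

4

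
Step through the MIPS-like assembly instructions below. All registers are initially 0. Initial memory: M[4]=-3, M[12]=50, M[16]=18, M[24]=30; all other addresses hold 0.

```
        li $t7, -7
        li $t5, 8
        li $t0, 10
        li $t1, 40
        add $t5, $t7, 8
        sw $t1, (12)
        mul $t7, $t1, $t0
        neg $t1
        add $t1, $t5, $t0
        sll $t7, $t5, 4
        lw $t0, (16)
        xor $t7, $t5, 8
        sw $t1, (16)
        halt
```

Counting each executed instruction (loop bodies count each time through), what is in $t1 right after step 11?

11

li $t7, -7 → $t7=-7
li $t5, 8 → $t5=8
li $t0, 10 → $t0=10
li $t1, 40 → $t1=40
add $t5, $t7, 8 → $t5=(-7)+8=1
sw $t1, (12) → M[12]=40
mul $t7, $t1, $t0 → $t7=40*10=400
neg $t1 → $t1=-(40)=-40
add $t1, $t5, $t0 → $t1=1+10=11
sll $t7, $t5, 4 → $t7=1<<4=16
lw $t0, (16) → $t0=M[16]=18
After step 11: $t1 = 11.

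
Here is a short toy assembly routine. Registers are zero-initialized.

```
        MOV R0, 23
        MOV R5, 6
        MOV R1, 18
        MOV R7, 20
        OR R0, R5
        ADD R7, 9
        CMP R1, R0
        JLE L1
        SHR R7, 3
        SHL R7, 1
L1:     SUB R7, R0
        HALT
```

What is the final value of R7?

MOV R0, 23 → R0=23
MOV R5, 6 → R5=6
MOV R1, 18 → R1=18
MOV R7, 20 → R7=20
OR R0, R5 → R0=23|6=23
ADD R7, 9 → R7=20+9=29
CMP R1, R0  (cmp 18,23)
JLE L1: taken
SUB R7, R0 → R7=29-23=6
halt.

6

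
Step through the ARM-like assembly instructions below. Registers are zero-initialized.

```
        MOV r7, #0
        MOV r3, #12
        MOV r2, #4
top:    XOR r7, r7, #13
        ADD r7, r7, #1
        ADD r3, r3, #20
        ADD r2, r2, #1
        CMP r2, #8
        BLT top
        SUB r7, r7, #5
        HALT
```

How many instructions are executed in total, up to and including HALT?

29

after MOV r7, #0: r7=0
after MOV r3, #12: r3=12
after MOV r2, #4: r2=4
after XOR r7, r7, #13: r7=0^13=13
after ADD r7, r7, #1: r7=13+1=14
after ADD r3, r3, #20: r3=12+20=32
after ADD r2, r2, #1: r2=4+1=5
CMP r2, #8  (cmp 5,8)
BLT top: taken
after XOR r7, r7, #13: r7=14^13=3
after ADD r7, r7, #1: r7=3+1=4
after ADD r3, r3, #20: r3=32+20=52
after ADD r2, r2, #1: r2=5+1=6
CMP r2, #8  (cmp 6,8)
BLT top: taken
after XOR r7, r7, #13: r7=4^13=9
after ADD r7, r7, #1: r7=9+1=10
after ADD r3, r3, #20: r3=52+20=72
after ADD r2, r2, #1: r2=6+1=7
CMP r2, #8  (cmp 7,8)
BLT top: taken
after XOR r7, r7, #13: r7=10^13=7
after ADD r7, r7, #1: r7=7+1=8
after ADD r3, r3, #20: r3=72+20=92
after ADD r2, r2, #1: r2=7+1=8
CMP r2, #8  (cmp 8,8)
BLT top: not taken
after SUB r7, r7, #5: r7=8-5=3
halt.
Total executed instructions: 29.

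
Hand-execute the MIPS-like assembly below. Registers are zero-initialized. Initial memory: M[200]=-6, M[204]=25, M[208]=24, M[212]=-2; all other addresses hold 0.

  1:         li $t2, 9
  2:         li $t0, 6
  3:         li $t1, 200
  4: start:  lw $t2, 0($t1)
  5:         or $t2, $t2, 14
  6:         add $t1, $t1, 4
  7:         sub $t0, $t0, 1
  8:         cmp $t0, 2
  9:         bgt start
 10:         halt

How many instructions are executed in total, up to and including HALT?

li $t2, 9 → $t2=9
li $t0, 6 → $t0=6
li $t1, 200 → $t1=200
lw $t2, 0($t1) → $t2=M[200]=-6
or $t2, $t2, 14 → $t2=(-6)|14=-2
add $t1, $t1, 4 → $t1=200+4=204
sub $t0, $t0, 1 → $t0=6-1=5
cmp $t0, 2  (cmp 5,2)
bgt start: taken
lw $t2, 0($t1) → $t2=M[204]=25
or $t2, $t2, 14 → $t2=25|14=31
add $t1, $t1, 4 → $t1=204+4=208
sub $t0, $t0, 1 → $t0=5-1=4
cmp $t0, 2  (cmp 4,2)
bgt start: taken
lw $t2, 0($t1) → $t2=M[208]=24
or $t2, $t2, 14 → $t2=24|14=30
add $t1, $t1, 4 → $t1=208+4=212
sub $t0, $t0, 1 → $t0=4-1=3
cmp $t0, 2  (cmp 3,2)
bgt start: taken
lw $t2, 0($t1) → $t2=M[212]=-2
or $t2, $t2, 14 → $t2=(-2)|14=-2
add $t1, $t1, 4 → $t1=212+4=216
sub $t0, $t0, 1 → $t0=3-1=2
cmp $t0, 2  (cmp 2,2)
bgt start: not taken
halt.
Total executed instructions: 28.

28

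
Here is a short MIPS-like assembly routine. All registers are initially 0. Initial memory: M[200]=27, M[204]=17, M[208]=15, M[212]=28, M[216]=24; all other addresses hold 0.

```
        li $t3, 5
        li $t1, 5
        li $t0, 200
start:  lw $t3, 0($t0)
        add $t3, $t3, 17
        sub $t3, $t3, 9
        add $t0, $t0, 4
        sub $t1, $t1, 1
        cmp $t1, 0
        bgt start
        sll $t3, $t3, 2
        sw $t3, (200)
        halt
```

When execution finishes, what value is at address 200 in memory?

li $t3, 5 → $t3=5
li $t1, 5 → $t1=5
li $t0, 200 → $t0=200
lw $t3, 0($t0) → $t3=M[200]=27
add $t3, $t3, 17 → $t3=27+17=44
sub $t3, $t3, 9 → $t3=44-9=35
add $t0, $t0, 4 → $t0=200+4=204
sub $t1, $t1, 1 → $t1=5-1=4
cmp $t1, 0  (cmp 4,0)
bgt start: taken
lw $t3, 0($t0) → $t3=M[204]=17
add $t3, $t3, 17 → $t3=17+17=34
sub $t3, $t3, 9 → $t3=34-9=25
add $t0, $t0, 4 → $t0=204+4=208
sub $t1, $t1, 1 → $t1=4-1=3
cmp $t1, 0  (cmp 3,0)
bgt start: taken
lw $t3, 0($t0) → $t3=M[208]=15
add $t3, $t3, 17 → $t3=15+17=32
sub $t3, $t3, 9 → $t3=32-9=23
add $t0, $t0, 4 → $t0=208+4=212
sub $t1, $t1, 1 → $t1=3-1=2
cmp $t1, 0  (cmp 2,0)
bgt start: taken
lw $t3, 0($t0) → $t3=M[212]=28
add $t3, $t3, 17 → $t3=28+17=45
sub $t3, $t3, 9 → $t3=45-9=36
add $t0, $t0, 4 → $t0=212+4=216
sub $t1, $t1, 1 → $t1=2-1=1
cmp $t1, 0  (cmp 1,0)
bgt start: taken
lw $t3, 0($t0) → $t3=M[216]=24
add $t3, $t3, 17 → $t3=24+17=41
sub $t3, $t3, 9 → $t3=41-9=32
add $t0, $t0, 4 → $t0=216+4=220
sub $t1, $t1, 1 → $t1=1-1=0
cmp $t1, 0  (cmp 0,0)
bgt start: not taken
sll $t3, $t3, 2 → $t3=32<<2=128
sw $t3, (200) → M[200]=128
halt.

128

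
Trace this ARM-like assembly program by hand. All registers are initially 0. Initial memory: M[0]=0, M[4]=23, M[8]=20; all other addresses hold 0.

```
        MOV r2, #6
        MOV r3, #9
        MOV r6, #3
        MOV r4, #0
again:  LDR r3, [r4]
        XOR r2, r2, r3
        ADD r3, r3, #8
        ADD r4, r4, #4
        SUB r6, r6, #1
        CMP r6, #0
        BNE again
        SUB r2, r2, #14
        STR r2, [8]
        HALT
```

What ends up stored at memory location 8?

r2=6
r3=9
r6=3
r4=0
r3=M[0]=0
r2=6^0=6
r3=0+8=8
r4=0+4=4
r6=3-1=2
CMP r6, #0  (cmp 2,0)
BNE again: taken
r3=M[4]=23
r2=6^23=17
r3=23+8=31
r4=4+4=8
r6=2-1=1
CMP r6, #0  (cmp 1,0)
BNE again: taken
r3=M[8]=20
r2=17^20=5
r3=20+8=28
r4=8+4=12
r6=1-1=0
CMP r6, #0  (cmp 0,0)
BNE again: not taken
r2=5-14=-9
STR r2, [8] → M[8]=-9
halt.

-9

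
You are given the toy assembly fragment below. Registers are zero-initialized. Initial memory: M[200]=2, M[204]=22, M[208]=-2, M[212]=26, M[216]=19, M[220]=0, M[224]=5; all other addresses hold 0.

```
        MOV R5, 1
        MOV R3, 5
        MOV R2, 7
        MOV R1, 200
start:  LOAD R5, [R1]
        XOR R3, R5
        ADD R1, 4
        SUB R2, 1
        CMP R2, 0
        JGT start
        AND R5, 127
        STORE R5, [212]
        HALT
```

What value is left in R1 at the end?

after MOV R5, 1: R5=1
after MOV R3, 5: R3=5
after MOV R2, 7: R2=7
after MOV R1, 200: R1=200
after LOAD R5, [R1]: R5=M[200]=2
after XOR R3, R5: R3=5^2=7
after ADD R1, 4: R1=200+4=204
after SUB R2, 1: R2=7-1=6
CMP R2, 0  (cmp 6,0)
JGT start: taken
after LOAD R5, [R1]: R5=M[204]=22
after XOR R3, R5: R3=7^22=17
after ADD R1, 4: R1=204+4=208
after SUB R2, 1: R2=6-1=5
CMP R2, 0  (cmp 5,0)
JGT start: taken
after LOAD R5, [R1]: R5=M[208]=-2
after XOR R3, R5: R3=17^(-2)=-17
after ADD R1, 4: R1=208+4=212
after SUB R2, 1: R2=5-1=4
CMP R2, 0  (cmp 4,0)
JGT start: taken
after LOAD R5, [R1]: R5=M[212]=26
after XOR R3, R5: R3=(-17)^26=-11
after ADD R1, 4: R1=212+4=216
after SUB R2, 1: R2=4-1=3
CMP R2, 0  (cmp 3,0)
JGT start: taken
after LOAD R5, [R1]: R5=M[216]=19
after XOR R3, R5: R3=(-11)^19=-26
after ADD R1, 4: R1=216+4=220
after SUB R2, 1: R2=3-1=2
CMP R2, 0  (cmp 2,0)
JGT start: taken
after LOAD R5, [R1]: R5=M[220]=0
after XOR R3, R5: R3=(-26)^0=-26
after ADD R1, 4: R1=220+4=224
after SUB R2, 1: R2=2-1=1
CMP R2, 0  (cmp 1,0)
JGT start: taken
after LOAD R5, [R1]: R5=M[224]=5
after XOR R3, R5: R3=(-26)^5=-29
after ADD R1, 4: R1=224+4=228
after SUB R2, 1: R2=1-1=0
CMP R2, 0  (cmp 0,0)
JGT start: not taken
after AND R5, 127: R5=5&127=5
STORE R5, [212] → M[212]=5
halt.

228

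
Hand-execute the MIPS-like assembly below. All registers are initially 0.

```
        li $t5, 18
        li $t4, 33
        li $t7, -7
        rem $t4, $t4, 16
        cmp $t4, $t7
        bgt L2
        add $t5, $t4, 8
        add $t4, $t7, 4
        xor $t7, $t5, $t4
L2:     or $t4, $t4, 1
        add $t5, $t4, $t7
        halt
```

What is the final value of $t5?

-6

after li $t5, 18: $t5=18
after li $t4, 33: $t4=33
after li $t7, -7: $t7=-7
after rem $t4, $t4, 16: $t4=33%16=1
cmp $t4, $t7  (cmp 1,-7)
bgt L2: taken
after or $t4, $t4, 1: $t4=1|1=1
after add $t5, $t4, $t7: $t5=1+(-7)=-6
halt.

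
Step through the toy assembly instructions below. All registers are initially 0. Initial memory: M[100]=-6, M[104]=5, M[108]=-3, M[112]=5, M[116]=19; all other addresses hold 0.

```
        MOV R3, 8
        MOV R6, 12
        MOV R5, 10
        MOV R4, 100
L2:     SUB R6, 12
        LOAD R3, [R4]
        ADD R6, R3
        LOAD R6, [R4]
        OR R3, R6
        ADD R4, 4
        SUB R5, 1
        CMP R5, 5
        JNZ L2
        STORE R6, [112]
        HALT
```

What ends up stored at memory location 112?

19

R3=8
R6=12
R5=10
R4=100
R6=12-12=0
R3=M[100]=-6
R6=0+(-6)=-6
R6=M[100]=-6
R3=(-6)|(-6)=-6
R4=100+4=104
R5=10-1=9
CMP R5, 5  (cmp 9,5)
JNZ L2: taken
R6=(-6)-12=-18
R3=M[104]=5
R6=(-18)+5=-13
R6=M[104]=5
R3=5|5=5
R4=104+4=108
R5=9-1=8
CMP R5, 5  (cmp 8,5)
JNZ L2: taken
R6=5-12=-7
R3=M[108]=-3
R6=(-7)+(-3)=-10
R6=M[108]=-3
R3=(-3)|(-3)=-3
R4=108+4=112
R5=8-1=7
CMP R5, 5  (cmp 7,5)
JNZ L2: taken
R6=(-3)-12=-15
R3=M[112]=5
R6=(-15)+5=-10
R6=M[112]=5
R3=5|5=5
R4=112+4=116
R5=7-1=6
CMP R5, 5  (cmp 6,5)
JNZ L2: taken
R6=5-12=-7
R3=M[116]=19
R6=(-7)+19=12
R6=M[116]=19
R3=19|19=19
R4=116+4=120
R5=6-1=5
CMP R5, 5  (cmp 5,5)
JNZ L2: not taken
STORE R6, [112] → M[112]=19
halt.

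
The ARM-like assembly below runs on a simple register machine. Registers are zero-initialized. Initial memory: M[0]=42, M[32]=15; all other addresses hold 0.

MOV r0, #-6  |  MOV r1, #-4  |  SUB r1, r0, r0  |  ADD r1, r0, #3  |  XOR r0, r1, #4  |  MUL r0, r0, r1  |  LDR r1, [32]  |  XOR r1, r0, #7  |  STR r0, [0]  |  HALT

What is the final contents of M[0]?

r0=-6
r1=-4
r1=(-6)-(-6)=0
r1=(-6)+3=-3
r0=(-3)^4=-7
r0=(-7)*(-3)=21
r1=M[32]=15
r1=21^7=18
STR r0, [0] → M[0]=21
halt.

21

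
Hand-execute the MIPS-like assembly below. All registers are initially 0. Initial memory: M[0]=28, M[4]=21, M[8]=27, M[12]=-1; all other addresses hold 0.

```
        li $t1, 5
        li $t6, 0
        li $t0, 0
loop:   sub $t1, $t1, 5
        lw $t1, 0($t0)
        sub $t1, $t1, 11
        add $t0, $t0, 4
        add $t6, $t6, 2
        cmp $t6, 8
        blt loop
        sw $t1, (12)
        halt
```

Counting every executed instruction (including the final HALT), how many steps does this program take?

after li $t1, 5: $t1=5
after li $t6, 0: $t6=0
after li $t0, 0: $t0=0
after sub $t1, $t1, 5: $t1=5-5=0
after lw $t1, 0($t0): $t1=M[0]=28
after sub $t1, $t1, 11: $t1=28-11=17
after add $t0, $t0, 4: $t0=0+4=4
after add $t6, $t6, 2: $t6=0+2=2
cmp $t6, 8  (cmp 2,8)
blt loop: taken
after sub $t1, $t1, 5: $t1=17-5=12
after lw $t1, 0($t0): $t1=M[4]=21
after sub $t1, $t1, 11: $t1=21-11=10
after add $t0, $t0, 4: $t0=4+4=8
after add $t6, $t6, 2: $t6=2+2=4
cmp $t6, 8  (cmp 4,8)
blt loop: taken
after sub $t1, $t1, 5: $t1=10-5=5
after lw $t1, 0($t0): $t1=M[8]=27
after sub $t1, $t1, 11: $t1=27-11=16
after add $t0, $t0, 4: $t0=8+4=12
after add $t6, $t6, 2: $t6=4+2=6
cmp $t6, 8  (cmp 6,8)
blt loop: taken
after sub $t1, $t1, 5: $t1=16-5=11
after lw $t1, 0($t0): $t1=M[12]=-1
after sub $t1, $t1, 11: $t1=(-1)-11=-12
after add $t0, $t0, 4: $t0=12+4=16
after add $t6, $t6, 2: $t6=6+2=8
cmp $t6, 8  (cmp 8,8)
blt loop: not taken
sw $t1, (12) → M[12]=-12
halt.
Total executed instructions: 33.

33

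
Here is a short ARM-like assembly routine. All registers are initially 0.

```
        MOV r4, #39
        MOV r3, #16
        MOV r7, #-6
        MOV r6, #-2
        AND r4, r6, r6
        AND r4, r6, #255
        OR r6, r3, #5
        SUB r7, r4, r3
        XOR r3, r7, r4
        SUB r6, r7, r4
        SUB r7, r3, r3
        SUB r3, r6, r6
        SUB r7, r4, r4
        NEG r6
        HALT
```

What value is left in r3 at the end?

MOV r4, #39 → r4=39
MOV r3, #16 → r3=16
MOV r7, #-6 → r7=-6
MOV r6, #-2 → r6=-2
AND r4, r6, r6 → r4=(-2)&(-2)=-2
AND r4, r6, #255 → r4=(-2)&255=254
OR r6, r3, #5 → r6=16|5=21
SUB r7, r4, r3 → r7=254-16=238
XOR r3, r7, r4 → r3=238^254=16
SUB r6, r7, r4 → r6=238-254=-16
SUB r7, r3, r3 → r7=16-16=0
SUB r3, r6, r6 → r3=(-16)-(-16)=0
SUB r7, r4, r4 → r7=254-254=0
NEG r6 → r6=-(-16)=16
halt.

0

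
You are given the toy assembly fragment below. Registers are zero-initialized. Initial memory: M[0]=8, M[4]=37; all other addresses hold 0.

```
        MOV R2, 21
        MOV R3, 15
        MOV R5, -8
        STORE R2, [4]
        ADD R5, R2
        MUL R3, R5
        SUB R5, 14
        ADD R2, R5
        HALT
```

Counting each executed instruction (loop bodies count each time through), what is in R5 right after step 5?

13

after MOV R2, 21: R2=21
after MOV R3, 15: R3=15
after MOV R5, -8: R5=-8
STORE R2, [4] → M[4]=21
after ADD R5, R2: R5=(-8)+21=13
After step 5: R5 = 13.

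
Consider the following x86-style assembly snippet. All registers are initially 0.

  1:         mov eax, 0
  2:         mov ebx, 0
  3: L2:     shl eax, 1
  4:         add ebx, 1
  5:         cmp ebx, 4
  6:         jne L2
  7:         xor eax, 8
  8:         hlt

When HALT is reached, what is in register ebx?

eax=0
ebx=0
eax=0<<1=0
ebx=0+1=1
cmp ebx, 4  (cmp 1,4)
jne L2: taken
eax=0<<1=0
ebx=1+1=2
cmp ebx, 4  (cmp 2,4)
jne L2: taken
eax=0<<1=0
ebx=2+1=3
cmp ebx, 4  (cmp 3,4)
jne L2: taken
eax=0<<1=0
ebx=3+1=4
cmp ebx, 4  (cmp 4,4)
jne L2: not taken
eax=0^8=8
halt.

4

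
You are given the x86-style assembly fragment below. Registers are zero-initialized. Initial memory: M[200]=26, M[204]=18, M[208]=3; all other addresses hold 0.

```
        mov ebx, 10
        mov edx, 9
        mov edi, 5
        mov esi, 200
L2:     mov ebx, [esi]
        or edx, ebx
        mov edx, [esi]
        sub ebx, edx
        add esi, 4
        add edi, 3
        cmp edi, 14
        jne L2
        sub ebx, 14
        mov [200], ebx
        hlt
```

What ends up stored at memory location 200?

-14

ebx=10
edx=9
edi=5
esi=200
ebx=M[200]=26
edx=9|26=27
edx=M[200]=26
ebx=26-26=0
esi=200+4=204
edi=5+3=8
cmp edi, 14  (cmp 8,14)
jne L2: taken
ebx=M[204]=18
edx=26|18=26
edx=M[204]=18
ebx=18-18=0
esi=204+4=208
edi=8+3=11
cmp edi, 14  (cmp 11,14)
jne L2: taken
ebx=M[208]=3
edx=18|3=19
edx=M[208]=3
ebx=3-3=0
esi=208+4=212
edi=11+3=14
cmp edi, 14  (cmp 14,14)
jne L2: not taken
ebx=0-14=-14
mov [200], ebx → M[200]=-14
halt.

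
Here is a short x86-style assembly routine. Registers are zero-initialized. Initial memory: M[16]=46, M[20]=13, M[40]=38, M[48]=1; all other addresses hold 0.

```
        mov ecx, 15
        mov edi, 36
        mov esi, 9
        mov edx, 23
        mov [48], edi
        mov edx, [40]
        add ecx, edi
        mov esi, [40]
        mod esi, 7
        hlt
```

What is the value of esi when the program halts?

after mov ecx, 15: ecx=15
after mov edi, 36: edi=36
after mov esi, 9: esi=9
after mov edx, 23: edx=23
mov [48], edi → M[48]=36
after mov edx, [40]: edx=M[40]=38
after add ecx, edi: ecx=15+36=51
after mov esi, [40]: esi=M[40]=38
after mod esi, 7: esi=38%7=3
halt.

3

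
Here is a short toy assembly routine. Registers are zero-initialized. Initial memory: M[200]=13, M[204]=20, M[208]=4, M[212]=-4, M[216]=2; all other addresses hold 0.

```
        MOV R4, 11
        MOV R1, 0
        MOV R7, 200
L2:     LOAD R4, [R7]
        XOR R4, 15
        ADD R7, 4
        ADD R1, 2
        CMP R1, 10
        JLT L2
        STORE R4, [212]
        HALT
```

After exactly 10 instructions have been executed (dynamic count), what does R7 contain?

MOV R4, 11 → R4=11
MOV R1, 0 → R1=0
MOV R7, 200 → R7=200
LOAD R4, [R7] → R4=M[200]=13
XOR R4, 15 → R4=13^15=2
ADD R7, 4 → R7=200+4=204
ADD R1, 2 → R1=0+2=2
CMP R1, 10  (cmp 2,10)
JLT L2: taken
LOAD R4, [R7] → R4=M[204]=20
After step 10: R7 = 204.

204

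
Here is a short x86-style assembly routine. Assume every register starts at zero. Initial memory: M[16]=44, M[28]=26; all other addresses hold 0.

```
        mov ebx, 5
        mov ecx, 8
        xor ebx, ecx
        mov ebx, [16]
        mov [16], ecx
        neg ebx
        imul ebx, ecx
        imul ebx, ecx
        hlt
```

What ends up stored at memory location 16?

8

mov ebx, 5 → ebx=5
mov ecx, 8 → ecx=8
xor ebx, ecx → ebx=5^8=13
mov ebx, [16] → ebx=M[16]=44
mov [16], ecx → M[16]=8
neg ebx → ebx=-(44)=-44
imul ebx, ecx → ebx=(-44)*8=-352
imul ebx, ecx → ebx=(-352)*8=-2816
halt.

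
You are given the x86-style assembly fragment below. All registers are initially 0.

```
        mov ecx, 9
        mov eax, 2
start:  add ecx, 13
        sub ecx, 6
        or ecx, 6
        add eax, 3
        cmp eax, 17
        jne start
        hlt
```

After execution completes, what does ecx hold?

ecx=9
eax=2
ecx=9+13=22
ecx=22-6=16
ecx=16|6=22
eax=2+3=5
cmp eax, 17  (cmp 5,17)
jne start: taken
ecx=22+13=35
ecx=35-6=29
ecx=29|6=31
eax=5+3=8
cmp eax, 17  (cmp 8,17)
jne start: taken
ecx=31+13=44
ecx=44-6=38
ecx=38|6=38
eax=8+3=11
cmp eax, 17  (cmp 11,17)
jne start: taken
ecx=38+13=51
ecx=51-6=45
ecx=45|6=47
eax=11+3=14
cmp eax, 17  (cmp 14,17)
jne start: taken
ecx=47+13=60
ecx=60-6=54
ecx=54|6=54
eax=14+3=17
cmp eax, 17  (cmp 17,17)
jne start: not taken
halt.

54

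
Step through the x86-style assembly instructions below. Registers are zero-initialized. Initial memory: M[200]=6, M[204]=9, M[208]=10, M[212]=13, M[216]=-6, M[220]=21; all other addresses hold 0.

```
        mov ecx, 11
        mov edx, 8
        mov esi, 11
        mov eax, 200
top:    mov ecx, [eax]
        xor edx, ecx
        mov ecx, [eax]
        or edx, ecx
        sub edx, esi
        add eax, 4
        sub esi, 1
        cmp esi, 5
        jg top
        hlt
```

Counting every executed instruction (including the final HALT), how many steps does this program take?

mov ecx, 11 → ecx=11
mov edx, 8 → edx=8
mov esi, 11 → esi=11
mov eax, 200 → eax=200
mov ecx, [eax] → ecx=M[200]=6
xor edx, ecx → edx=8^6=14
mov ecx, [eax] → ecx=M[200]=6
or edx, ecx → edx=14|6=14
sub edx, esi → edx=14-11=3
add eax, 4 → eax=200+4=204
sub esi, 1 → esi=11-1=10
cmp esi, 5  (cmp 10,5)
jg top: taken
mov ecx, [eax] → ecx=M[204]=9
xor edx, ecx → edx=3^9=10
mov ecx, [eax] → ecx=M[204]=9
or edx, ecx → edx=10|9=11
sub edx, esi → edx=11-10=1
add eax, 4 → eax=204+4=208
sub esi, 1 → esi=10-1=9
cmp esi, 5  (cmp 9,5)
jg top: taken
mov ecx, [eax] → ecx=M[208]=10
xor edx, ecx → edx=1^10=11
mov ecx, [eax] → ecx=M[208]=10
or edx, ecx → edx=11|10=11
sub edx, esi → edx=11-9=2
add eax, 4 → eax=208+4=212
sub esi, 1 → esi=9-1=8
cmp esi, 5  (cmp 8,5)
jg top: taken
mov ecx, [eax] → ecx=M[212]=13
xor edx, ecx → edx=2^13=15
mov ecx, [eax] → ecx=M[212]=13
or edx, ecx → edx=15|13=15
sub edx, esi → edx=15-8=7
add eax, 4 → eax=212+4=216
sub esi, 1 → esi=8-1=7
cmp esi, 5  (cmp 7,5)
jg top: taken
mov ecx, [eax] → ecx=M[216]=-6
xor edx, ecx → edx=7^(-6)=-3
mov ecx, [eax] → ecx=M[216]=-6
or edx, ecx → edx=(-3)|(-6)=-1
sub edx, esi → edx=(-1)-7=-8
add eax, 4 → eax=216+4=220
sub esi, 1 → esi=7-1=6
cmp esi, 5  (cmp 6,5)
jg top: taken
mov ecx, [eax] → ecx=M[220]=21
xor edx, ecx → edx=(-8)^21=-19
mov ecx, [eax] → ecx=M[220]=21
or edx, ecx → edx=(-19)|21=-3
sub edx, esi → edx=(-3)-6=-9
add eax, 4 → eax=220+4=224
sub esi, 1 → esi=6-1=5
cmp esi, 5  (cmp 5,5)
jg top: not taken
halt.
Total executed instructions: 59.

59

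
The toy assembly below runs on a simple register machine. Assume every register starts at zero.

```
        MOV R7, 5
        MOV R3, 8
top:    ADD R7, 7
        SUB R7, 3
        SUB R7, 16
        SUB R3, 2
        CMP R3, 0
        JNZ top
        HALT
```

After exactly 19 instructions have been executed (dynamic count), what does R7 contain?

-31

R7=5
R3=8
R7=5+7=12
R7=12-3=9
R7=9-16=-7
R3=8-2=6
CMP R3, 0  (cmp 6,0)
JNZ top: taken
R7=(-7)+7=0
R7=0-3=-3
R7=(-3)-16=-19
R3=6-2=4
CMP R3, 0  (cmp 4,0)
JNZ top: taken
R7=(-19)+7=-12
R7=(-12)-3=-15
R7=(-15)-16=-31
R3=4-2=2
CMP R3, 0  (cmp 2,0)
After step 19: R7 = -31.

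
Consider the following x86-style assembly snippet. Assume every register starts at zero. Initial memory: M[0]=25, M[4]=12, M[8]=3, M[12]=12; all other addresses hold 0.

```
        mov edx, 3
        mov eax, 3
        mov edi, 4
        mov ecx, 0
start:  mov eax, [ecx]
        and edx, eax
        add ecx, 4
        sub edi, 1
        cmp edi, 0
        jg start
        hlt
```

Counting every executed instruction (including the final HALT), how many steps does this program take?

29

mov edx, 3 → edx=3
mov eax, 3 → eax=3
mov edi, 4 → edi=4
mov ecx, 0 → ecx=0
mov eax, [ecx] → eax=M[0]=25
and edx, eax → edx=3&25=1
add ecx, 4 → ecx=0+4=4
sub edi, 1 → edi=4-1=3
cmp edi, 0  (cmp 3,0)
jg start: taken
mov eax, [ecx] → eax=M[4]=12
and edx, eax → edx=1&12=0
add ecx, 4 → ecx=4+4=8
sub edi, 1 → edi=3-1=2
cmp edi, 0  (cmp 2,0)
jg start: taken
mov eax, [ecx] → eax=M[8]=3
and edx, eax → edx=0&3=0
add ecx, 4 → ecx=8+4=12
sub edi, 1 → edi=2-1=1
cmp edi, 0  (cmp 1,0)
jg start: taken
mov eax, [ecx] → eax=M[12]=12
and edx, eax → edx=0&12=0
add ecx, 4 → ecx=12+4=16
sub edi, 1 → edi=1-1=0
cmp edi, 0  (cmp 0,0)
jg start: not taken
halt.
Total executed instructions: 29.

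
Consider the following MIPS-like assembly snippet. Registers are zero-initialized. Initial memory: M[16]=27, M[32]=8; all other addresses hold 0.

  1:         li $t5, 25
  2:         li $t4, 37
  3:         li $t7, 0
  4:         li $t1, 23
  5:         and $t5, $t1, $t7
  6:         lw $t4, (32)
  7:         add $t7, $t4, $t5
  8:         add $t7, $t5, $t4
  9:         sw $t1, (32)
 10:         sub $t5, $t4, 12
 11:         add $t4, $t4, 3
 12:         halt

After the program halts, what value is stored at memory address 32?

23

li $t5, 25 → $t5=25
li $t4, 37 → $t4=37
li $t7, 0 → $t7=0
li $t1, 23 → $t1=23
and $t5, $t1, $t7 → $t5=23&0=0
lw $t4, (32) → $t4=M[32]=8
add $t7, $t4, $t5 → $t7=8+0=8
add $t7, $t5, $t4 → $t7=0+8=8
sw $t1, (32) → M[32]=23
sub $t5, $t4, 12 → $t5=8-12=-4
add $t4, $t4, 3 → $t4=8+3=11
halt.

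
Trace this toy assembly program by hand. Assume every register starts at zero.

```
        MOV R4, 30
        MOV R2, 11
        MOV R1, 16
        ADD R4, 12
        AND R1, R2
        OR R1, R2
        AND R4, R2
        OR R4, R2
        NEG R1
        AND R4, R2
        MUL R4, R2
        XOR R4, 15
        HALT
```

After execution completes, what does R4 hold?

118

after MOV R4, 30: R4=30
after MOV R2, 11: R2=11
after MOV R1, 16: R1=16
after ADD R4, 12: R4=30+12=42
after AND R1, R2: R1=16&11=0
after OR R1, R2: R1=0|11=11
after AND R4, R2: R4=42&11=10
after OR R4, R2: R4=10|11=11
after NEG R1: R1=-(11)=-11
after AND R4, R2: R4=11&11=11
after MUL R4, R2: R4=11*11=121
after XOR R4, 15: R4=121^15=118
halt.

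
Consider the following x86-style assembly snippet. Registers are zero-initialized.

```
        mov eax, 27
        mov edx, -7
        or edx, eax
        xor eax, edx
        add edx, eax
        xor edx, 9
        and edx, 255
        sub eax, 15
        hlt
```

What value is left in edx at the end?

210

eax=27
edx=-7
edx=(-7)|27=-5
eax=27^(-5)=-32
edx=(-5)+(-32)=-37
edx=(-37)^9=-46
edx=(-46)&255=210
eax=(-32)-15=-47
halt.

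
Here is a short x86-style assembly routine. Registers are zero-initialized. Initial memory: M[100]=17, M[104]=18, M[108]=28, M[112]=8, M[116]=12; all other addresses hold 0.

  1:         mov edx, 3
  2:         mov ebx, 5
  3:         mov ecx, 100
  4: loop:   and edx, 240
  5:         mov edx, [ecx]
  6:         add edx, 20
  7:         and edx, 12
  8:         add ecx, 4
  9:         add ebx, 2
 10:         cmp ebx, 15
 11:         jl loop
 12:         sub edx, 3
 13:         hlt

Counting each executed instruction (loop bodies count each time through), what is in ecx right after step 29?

edx=3
ebx=5
ecx=100
edx=3&240=0
edx=M[100]=17
edx=17+20=37
edx=37&12=4
ecx=100+4=104
ebx=5+2=7
cmp ebx, 15  (cmp 7,15)
jl loop: taken
edx=4&240=0
edx=M[104]=18
edx=18+20=38
edx=38&12=4
ecx=104+4=108
ebx=7+2=9
cmp ebx, 15  (cmp 9,15)
jl loop: taken
edx=4&240=0
edx=M[108]=28
edx=28+20=48
edx=48&12=0
ecx=108+4=112
ebx=9+2=11
cmp ebx, 15  (cmp 11,15)
jl loop: taken
edx=0&240=0
edx=M[112]=8
After step 29: ecx = 112.

112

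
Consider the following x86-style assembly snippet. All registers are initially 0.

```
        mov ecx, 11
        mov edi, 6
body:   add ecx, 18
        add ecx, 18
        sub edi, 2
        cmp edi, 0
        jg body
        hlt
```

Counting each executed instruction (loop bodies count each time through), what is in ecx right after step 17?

119

mov ecx, 11 → ecx=11
mov edi, 6 → edi=6
add ecx, 18 → ecx=11+18=29
add ecx, 18 → ecx=29+18=47
sub edi, 2 → edi=6-2=4
cmp edi, 0  (cmp 4,0)
jg body: taken
add ecx, 18 → ecx=47+18=65
add ecx, 18 → ecx=65+18=83
sub edi, 2 → edi=4-2=2
cmp edi, 0  (cmp 2,0)
jg body: taken
add ecx, 18 → ecx=83+18=101
add ecx, 18 → ecx=101+18=119
sub edi, 2 → edi=2-2=0
cmp edi, 0  (cmp 0,0)
jg body: not taken
After step 17: ecx = 119.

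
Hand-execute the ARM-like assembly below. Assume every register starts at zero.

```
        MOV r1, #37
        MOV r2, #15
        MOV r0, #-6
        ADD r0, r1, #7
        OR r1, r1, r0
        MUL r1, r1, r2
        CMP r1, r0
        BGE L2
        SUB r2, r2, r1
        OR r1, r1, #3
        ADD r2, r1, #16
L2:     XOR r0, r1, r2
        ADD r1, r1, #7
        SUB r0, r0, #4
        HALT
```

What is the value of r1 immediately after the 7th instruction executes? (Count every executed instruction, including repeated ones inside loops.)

675

r1=37
r2=15
r0=-6
r0=37+7=44
r1=37|44=45
r1=45*15=675
CMP r1, r0  (cmp 675,44)
After step 7: r1 = 675.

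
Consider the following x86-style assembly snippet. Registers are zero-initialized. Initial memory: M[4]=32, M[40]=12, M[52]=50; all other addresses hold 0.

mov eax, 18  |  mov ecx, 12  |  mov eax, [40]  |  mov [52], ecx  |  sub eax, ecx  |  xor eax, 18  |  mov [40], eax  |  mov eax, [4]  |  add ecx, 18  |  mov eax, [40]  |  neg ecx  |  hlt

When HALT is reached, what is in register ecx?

-30

mov eax, 18 → eax=18
mov ecx, 12 → ecx=12
mov eax, [40] → eax=M[40]=12
mov [52], ecx → M[52]=12
sub eax, ecx → eax=12-12=0
xor eax, 18 → eax=0^18=18
mov [40], eax → M[40]=18
mov eax, [4] → eax=M[4]=32
add ecx, 18 → ecx=12+18=30
mov eax, [40] → eax=M[40]=18
neg ecx → ecx=-(30)=-30
halt.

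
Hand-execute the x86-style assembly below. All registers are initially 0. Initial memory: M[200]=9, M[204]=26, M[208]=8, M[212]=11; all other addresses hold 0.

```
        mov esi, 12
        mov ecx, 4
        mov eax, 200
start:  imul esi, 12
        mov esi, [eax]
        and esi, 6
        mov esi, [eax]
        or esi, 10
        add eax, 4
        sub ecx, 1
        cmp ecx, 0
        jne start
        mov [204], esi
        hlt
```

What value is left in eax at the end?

216

esi=12
ecx=4
eax=200
esi=12*12=144
esi=M[200]=9
esi=9&6=0
esi=M[200]=9
esi=9|10=11
eax=200+4=204
ecx=4-1=3
cmp ecx, 0  (cmp 3,0)
jne start: taken
esi=11*12=132
esi=M[204]=26
esi=26&6=2
esi=M[204]=26
esi=26|10=26
eax=204+4=208
ecx=3-1=2
cmp ecx, 0  (cmp 2,0)
jne start: taken
esi=26*12=312
esi=M[208]=8
esi=8&6=0
esi=M[208]=8
esi=8|10=10
eax=208+4=212
ecx=2-1=1
cmp ecx, 0  (cmp 1,0)
jne start: taken
esi=10*12=120
esi=M[212]=11
esi=11&6=2
esi=M[212]=11
esi=11|10=11
eax=212+4=216
ecx=1-1=0
cmp ecx, 0  (cmp 0,0)
jne start: not taken
mov [204], esi → M[204]=11
halt.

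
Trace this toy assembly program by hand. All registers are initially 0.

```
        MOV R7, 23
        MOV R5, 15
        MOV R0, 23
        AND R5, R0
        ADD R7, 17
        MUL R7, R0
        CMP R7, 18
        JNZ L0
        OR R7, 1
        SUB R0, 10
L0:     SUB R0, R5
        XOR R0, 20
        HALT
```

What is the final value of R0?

after MOV R7, 23: R7=23
after MOV R5, 15: R5=15
after MOV R0, 23: R0=23
after AND R5, R0: R5=15&23=7
after ADD R7, 17: R7=23+17=40
after MUL R7, R0: R7=40*23=920
CMP R7, 18  (cmp 920,18)
JNZ L0: taken
after SUB R0, R5: R0=23-7=16
after XOR R0, 20: R0=16^20=4
halt.

4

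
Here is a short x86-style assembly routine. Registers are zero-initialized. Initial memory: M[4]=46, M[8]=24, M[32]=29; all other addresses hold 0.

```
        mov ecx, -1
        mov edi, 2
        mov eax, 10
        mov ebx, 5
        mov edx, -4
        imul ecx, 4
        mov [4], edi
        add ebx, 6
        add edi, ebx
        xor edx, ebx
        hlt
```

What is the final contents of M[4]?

2

ecx=-1
edi=2
eax=10
ebx=5
edx=-4
ecx=(-1)*4=-4
mov [4], edi → M[4]=2
ebx=5+6=11
edi=2+11=13
edx=(-4)^11=-9
halt.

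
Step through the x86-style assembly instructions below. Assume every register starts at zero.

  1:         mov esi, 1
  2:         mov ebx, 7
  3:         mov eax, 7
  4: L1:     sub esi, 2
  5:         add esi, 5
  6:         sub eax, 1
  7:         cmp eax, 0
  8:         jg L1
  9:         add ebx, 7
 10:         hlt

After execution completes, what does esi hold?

22

esi=1
ebx=7
eax=7
esi=1-2=-1
esi=(-1)+5=4
eax=7-1=6
cmp eax, 0  (cmp 6,0)
jg L1: taken
esi=4-2=2
esi=2+5=7
eax=6-1=5
cmp eax, 0  (cmp 5,0)
jg L1: taken
esi=7-2=5
esi=5+5=10
eax=5-1=4
cmp eax, 0  (cmp 4,0)
jg L1: taken
esi=10-2=8
esi=8+5=13
eax=4-1=3
cmp eax, 0  (cmp 3,0)
jg L1: taken
esi=13-2=11
esi=11+5=16
eax=3-1=2
cmp eax, 0  (cmp 2,0)
jg L1: taken
esi=16-2=14
esi=14+5=19
eax=2-1=1
cmp eax, 0  (cmp 1,0)
jg L1: taken
esi=19-2=17
esi=17+5=22
eax=1-1=0
cmp eax, 0  (cmp 0,0)
jg L1: not taken
ebx=7+7=14
halt.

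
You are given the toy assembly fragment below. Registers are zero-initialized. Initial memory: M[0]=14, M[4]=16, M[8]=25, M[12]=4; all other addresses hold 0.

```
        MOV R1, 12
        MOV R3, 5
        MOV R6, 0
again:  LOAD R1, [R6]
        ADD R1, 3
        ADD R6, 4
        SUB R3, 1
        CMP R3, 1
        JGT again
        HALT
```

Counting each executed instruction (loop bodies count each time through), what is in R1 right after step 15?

19

R1=12
R3=5
R6=0
R1=M[0]=14
R1=14+3=17
R6=0+4=4
R3=5-1=4
CMP R3, 1  (cmp 4,1)
JGT again: taken
R1=M[4]=16
R1=16+3=19
R6=4+4=8
R3=4-1=3
CMP R3, 1  (cmp 3,1)
JGT again: taken
After step 15: R1 = 19.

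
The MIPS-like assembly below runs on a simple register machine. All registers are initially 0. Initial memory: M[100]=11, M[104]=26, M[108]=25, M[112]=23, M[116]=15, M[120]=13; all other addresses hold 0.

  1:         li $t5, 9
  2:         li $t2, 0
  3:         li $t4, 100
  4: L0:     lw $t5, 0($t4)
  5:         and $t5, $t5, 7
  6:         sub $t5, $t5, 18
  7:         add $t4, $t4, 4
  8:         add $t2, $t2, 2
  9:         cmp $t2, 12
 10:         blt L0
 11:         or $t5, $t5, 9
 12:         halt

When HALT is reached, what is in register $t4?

li $t5, 9 → $t5=9
li $t2, 0 → $t2=0
li $t4, 100 → $t4=100
lw $t5, 0($t4) → $t5=M[100]=11
and $t5, $t5, 7 → $t5=11&7=3
sub $t5, $t5, 18 → $t5=3-18=-15
add $t4, $t4, 4 → $t4=100+4=104
add $t2, $t2, 2 → $t2=0+2=2
cmp $t2, 12  (cmp 2,12)
blt L0: taken
lw $t5, 0($t4) → $t5=M[104]=26
and $t5, $t5, 7 → $t5=26&7=2
sub $t5, $t5, 18 → $t5=2-18=-16
add $t4, $t4, 4 → $t4=104+4=108
add $t2, $t2, 2 → $t2=2+2=4
cmp $t2, 12  (cmp 4,12)
blt L0: taken
lw $t5, 0($t4) → $t5=M[108]=25
and $t5, $t5, 7 → $t5=25&7=1
sub $t5, $t5, 18 → $t5=1-18=-17
add $t4, $t4, 4 → $t4=108+4=112
add $t2, $t2, 2 → $t2=4+2=6
cmp $t2, 12  (cmp 6,12)
blt L0: taken
lw $t5, 0($t4) → $t5=M[112]=23
and $t5, $t5, 7 → $t5=23&7=7
sub $t5, $t5, 18 → $t5=7-18=-11
add $t4, $t4, 4 → $t4=112+4=116
add $t2, $t2, 2 → $t2=6+2=8
cmp $t2, 12  (cmp 8,12)
blt L0: taken
lw $t5, 0($t4) → $t5=M[116]=15
and $t5, $t5, 7 → $t5=15&7=7
sub $t5, $t5, 18 → $t5=7-18=-11
add $t4, $t4, 4 → $t4=116+4=120
add $t2, $t2, 2 → $t2=8+2=10
cmp $t2, 12  (cmp 10,12)
blt L0: taken
lw $t5, 0($t4) → $t5=M[120]=13
and $t5, $t5, 7 → $t5=13&7=5
sub $t5, $t5, 18 → $t5=5-18=-13
add $t4, $t4, 4 → $t4=120+4=124
add $t2, $t2, 2 → $t2=10+2=12
cmp $t2, 12  (cmp 12,12)
blt L0: not taken
or $t5, $t5, 9 → $t5=(-13)|9=-5
halt.

124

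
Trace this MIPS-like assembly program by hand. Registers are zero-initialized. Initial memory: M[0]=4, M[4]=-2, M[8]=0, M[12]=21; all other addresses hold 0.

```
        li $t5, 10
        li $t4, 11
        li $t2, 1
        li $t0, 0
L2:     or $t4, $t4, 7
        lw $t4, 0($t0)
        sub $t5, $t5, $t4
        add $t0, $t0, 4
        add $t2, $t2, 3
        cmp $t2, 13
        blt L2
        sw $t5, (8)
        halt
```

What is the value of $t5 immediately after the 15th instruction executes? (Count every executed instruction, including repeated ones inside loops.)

8

li $t5, 10 → $t5=10
li $t4, 11 → $t4=11
li $t2, 1 → $t2=1
li $t0, 0 → $t0=0
or $t4, $t4, 7 → $t4=11|7=15
lw $t4, 0($t0) → $t4=M[0]=4
sub $t5, $t5, $t4 → $t5=10-4=6
add $t0, $t0, 4 → $t0=0+4=4
add $t2, $t2, 3 → $t2=1+3=4
cmp $t2, 13  (cmp 4,13)
blt L2: taken
or $t4, $t4, 7 → $t4=4|7=7
lw $t4, 0($t0) → $t4=M[4]=-2
sub $t5, $t5, $t4 → $t5=6-(-2)=8
add $t0, $t0, 4 → $t0=4+4=8
After step 15: $t5 = 8.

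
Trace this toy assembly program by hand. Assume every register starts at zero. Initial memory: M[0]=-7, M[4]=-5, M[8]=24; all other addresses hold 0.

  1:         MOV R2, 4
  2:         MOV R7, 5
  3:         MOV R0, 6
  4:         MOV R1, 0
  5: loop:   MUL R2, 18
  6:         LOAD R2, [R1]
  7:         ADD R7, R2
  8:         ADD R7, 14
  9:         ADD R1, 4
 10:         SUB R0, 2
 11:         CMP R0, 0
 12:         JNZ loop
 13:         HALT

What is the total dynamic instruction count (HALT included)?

29

after MOV R2, 4: R2=4
after MOV R7, 5: R7=5
after MOV R0, 6: R0=6
after MOV R1, 0: R1=0
after MUL R2, 18: R2=4*18=72
after LOAD R2, [R1]: R2=M[0]=-7
after ADD R7, R2: R7=5+(-7)=-2
after ADD R7, 14: R7=(-2)+14=12
after ADD R1, 4: R1=0+4=4
after SUB R0, 2: R0=6-2=4
CMP R0, 0  (cmp 4,0)
JNZ loop: taken
after MUL R2, 18: R2=(-7)*18=-126
after LOAD R2, [R1]: R2=M[4]=-5
after ADD R7, R2: R7=12+(-5)=7
after ADD R7, 14: R7=7+14=21
after ADD R1, 4: R1=4+4=8
after SUB R0, 2: R0=4-2=2
CMP R0, 0  (cmp 2,0)
JNZ loop: taken
after MUL R2, 18: R2=(-5)*18=-90
after LOAD R2, [R1]: R2=M[8]=24
after ADD R7, R2: R7=21+24=45
after ADD R7, 14: R7=45+14=59
after ADD R1, 4: R1=8+4=12
after SUB R0, 2: R0=2-2=0
CMP R0, 0  (cmp 0,0)
JNZ loop: not taken
halt.
Total executed instructions: 29.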